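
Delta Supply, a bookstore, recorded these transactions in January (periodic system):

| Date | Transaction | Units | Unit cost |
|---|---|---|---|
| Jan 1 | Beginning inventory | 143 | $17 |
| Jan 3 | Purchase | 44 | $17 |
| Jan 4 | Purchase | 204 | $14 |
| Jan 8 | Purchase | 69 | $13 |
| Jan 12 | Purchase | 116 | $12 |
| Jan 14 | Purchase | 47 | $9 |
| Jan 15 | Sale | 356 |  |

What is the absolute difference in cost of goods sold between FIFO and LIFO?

$1,097

FIFO COGS: 143 @ $17 + 44 @ $17 + 169 @ $14 = $5,545
LIFO COGS: 47 @ $9 + 116 @ $12 + 69 @ $13 + 124 @ $14 = $4,448
Difference = |$5,545 − $4,448| = $1,097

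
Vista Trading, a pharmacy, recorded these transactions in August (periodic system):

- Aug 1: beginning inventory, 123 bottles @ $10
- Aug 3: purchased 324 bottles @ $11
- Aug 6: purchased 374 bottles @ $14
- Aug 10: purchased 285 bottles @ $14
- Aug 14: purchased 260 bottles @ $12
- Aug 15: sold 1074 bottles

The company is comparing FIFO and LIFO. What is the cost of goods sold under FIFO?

FIFO COGS: 123 @ $10 + 324 @ $11 + 374 @ $14 + 253 @ $14 = $13,572
LIFO COGS: 260 @ $12 + 285 @ $14 + 374 @ $14 + 155 @ $11 = $14,051

COGS = $13,572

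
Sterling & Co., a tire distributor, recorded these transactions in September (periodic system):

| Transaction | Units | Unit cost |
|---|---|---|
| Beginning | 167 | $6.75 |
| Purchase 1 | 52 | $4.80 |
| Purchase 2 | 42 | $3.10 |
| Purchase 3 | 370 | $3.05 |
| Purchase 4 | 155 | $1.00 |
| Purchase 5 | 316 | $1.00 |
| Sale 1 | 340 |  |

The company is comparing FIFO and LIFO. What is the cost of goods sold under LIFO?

COGS = $340.00

FIFO COGS: 167 @ $6.75 + 52 @ $4.80 + 42 @ $3.10 + 79 @ $3.05 = $1,748.00
LIFO COGS: 316 @ $1.00 + 24 @ $1.00 = $340.00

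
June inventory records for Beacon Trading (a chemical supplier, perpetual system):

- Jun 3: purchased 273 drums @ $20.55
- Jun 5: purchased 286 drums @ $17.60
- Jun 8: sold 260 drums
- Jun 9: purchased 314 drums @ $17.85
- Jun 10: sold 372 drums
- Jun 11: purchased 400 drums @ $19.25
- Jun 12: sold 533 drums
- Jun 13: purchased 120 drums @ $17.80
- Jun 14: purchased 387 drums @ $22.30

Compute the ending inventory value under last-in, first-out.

Ending inventory = $12,985.50

Jun 8, 260 sold [LIFO — newest first]: 260 @ $17.60 = $4,576.00
Jun 10, 372 sold [LIFO — newest first]: 314 @ $17.85 + 26 @ $17.60 + 32 @ $20.55 = $6,720.10
Jun 12, 533 sold [LIFO — newest first]: 400 @ $19.25 + 133 @ $20.55 = $10,433.15
Total COGS = $4,576.00 + $6,720.10 + $10,433.15 = $21,729.25
Ending inventory: 108 @ $20.55 + 120 @ $17.80 + 387 @ $22.30 = $12,985.50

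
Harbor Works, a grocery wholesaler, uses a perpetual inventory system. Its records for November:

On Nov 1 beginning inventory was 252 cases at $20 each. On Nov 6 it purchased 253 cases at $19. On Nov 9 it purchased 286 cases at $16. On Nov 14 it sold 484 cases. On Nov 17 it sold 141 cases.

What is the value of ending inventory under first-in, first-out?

Nov 14, 484 sold [FIFO — oldest first]: 252 @ $20 + 232 @ $19 = $9,448
Nov 17, 141 sold [FIFO — oldest first]: 21 @ $19 + 120 @ $16 = $2,319
Total COGS = $9,448 + $2,319 = $11,767
Ending inventory: 166 @ $16 = $2,656
Check: goods available $14,423 = COGS $11,767 + ending $2,656

Ending inventory = $2,656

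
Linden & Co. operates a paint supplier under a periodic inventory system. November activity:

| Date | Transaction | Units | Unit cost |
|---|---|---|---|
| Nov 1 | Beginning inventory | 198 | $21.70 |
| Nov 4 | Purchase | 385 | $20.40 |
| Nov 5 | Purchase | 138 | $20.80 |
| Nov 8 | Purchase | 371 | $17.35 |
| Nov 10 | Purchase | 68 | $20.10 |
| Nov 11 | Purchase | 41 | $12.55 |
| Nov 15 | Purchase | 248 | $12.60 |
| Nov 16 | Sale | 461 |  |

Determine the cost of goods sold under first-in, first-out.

COGS = $9,661.80

Nov 16, 461 sold [FIFO — oldest first]: 198 @ $21.70 + 263 @ $20.40 = $9,661.80
Ending inventory: 122 @ $20.40 + 138 @ $20.80 + 371 @ $17.35 + 68 @ $20.10 + 41 @ $12.55 + 248 @ $12.60 = $16,802.20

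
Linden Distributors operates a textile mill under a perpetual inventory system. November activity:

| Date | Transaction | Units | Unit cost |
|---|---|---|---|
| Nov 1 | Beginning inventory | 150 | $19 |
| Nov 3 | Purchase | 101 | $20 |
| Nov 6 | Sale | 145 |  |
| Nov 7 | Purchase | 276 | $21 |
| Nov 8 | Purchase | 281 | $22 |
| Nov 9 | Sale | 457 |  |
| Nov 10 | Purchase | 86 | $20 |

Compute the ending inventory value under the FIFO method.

Ending inventory = $6,252

Nov 6, 145 sold [FIFO — oldest first]: 145 @ $19 = $2,755
Nov 9, 457 sold [FIFO — oldest first]: 5 @ $19 + 101 @ $20 + 276 @ $21 + 75 @ $22 = $9,561
Total COGS = $2,755 + $9,561 = $12,316
Ending inventory: 206 @ $22 + 86 @ $20 = $6,252
Check: goods available $18,568 = COGS $12,316 + ending $6,252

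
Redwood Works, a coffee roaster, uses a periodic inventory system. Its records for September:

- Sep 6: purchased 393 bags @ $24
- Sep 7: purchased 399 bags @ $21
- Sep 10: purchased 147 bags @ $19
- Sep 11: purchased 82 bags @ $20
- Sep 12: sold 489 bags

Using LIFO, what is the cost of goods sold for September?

COGS = $9,893

Sep 12, 489 sold [LIFO — newest first]: 82 @ $20 + 147 @ $19 + 260 @ $21 = $9,893
Ending inventory: 393 @ $24 + 139 @ $21 = $12,351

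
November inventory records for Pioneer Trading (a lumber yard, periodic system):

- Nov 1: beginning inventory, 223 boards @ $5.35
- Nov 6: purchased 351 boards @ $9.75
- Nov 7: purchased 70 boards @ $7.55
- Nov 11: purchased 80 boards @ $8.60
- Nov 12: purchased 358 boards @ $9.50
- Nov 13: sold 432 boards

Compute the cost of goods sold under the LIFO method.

COGS = $4,037.40

Nov 13, 432 sold [LIFO — newest first]: 358 @ $9.50 + 74 @ $8.60 = $4,037.40
Ending inventory: 223 @ $5.35 + 351 @ $9.75 + 70 @ $7.55 + 6 @ $8.60 = $5,195.40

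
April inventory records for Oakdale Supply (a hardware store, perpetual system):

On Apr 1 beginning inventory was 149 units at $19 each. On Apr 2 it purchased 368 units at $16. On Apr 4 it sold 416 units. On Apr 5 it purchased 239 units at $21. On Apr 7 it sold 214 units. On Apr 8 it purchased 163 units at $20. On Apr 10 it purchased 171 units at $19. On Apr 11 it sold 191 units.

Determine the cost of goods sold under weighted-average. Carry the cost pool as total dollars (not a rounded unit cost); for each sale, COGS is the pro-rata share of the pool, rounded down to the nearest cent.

COGS = $14,983.82

After Apr 1: 149 on hand, pool $2,831.00 (≈ $19.0000 each)
After Apr 2: 517 on hand, pool $8,719.00 (≈ $16.8646 each)
Apr 4, sell 416: 416/517 × $8,719.00 → $7,015.67
After Apr 5: 340 on hand, pool $6,722.33 (≈ $19.7716 each)
Apr 7, sell 214: 214/340 × $6,722.33 → $4,231.11
After Apr 8: 289 on hand, pool $5,751.22 (≈ $19.9004 each)
After Apr 10: 460 on hand, pool $9,000.22 (≈ $19.5657 each)
Apr 11, sell 191: 191/460 × $9,000.22 → $3,737.04
Total COGS = $7,015.67 + $4,231.11 + $3,737.04 = $14,983.82
Ending inventory (cost pool remaining) = $5,263.18
Check: goods available $20,247.00 = COGS $14,983.82 + ending $5,263.18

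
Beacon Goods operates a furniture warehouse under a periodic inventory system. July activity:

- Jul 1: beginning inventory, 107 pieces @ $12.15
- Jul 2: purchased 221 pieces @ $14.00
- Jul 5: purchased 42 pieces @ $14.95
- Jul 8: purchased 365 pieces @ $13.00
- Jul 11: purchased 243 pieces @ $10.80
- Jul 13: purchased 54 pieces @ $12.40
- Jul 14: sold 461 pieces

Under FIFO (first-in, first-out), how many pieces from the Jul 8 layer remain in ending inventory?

Jul 14, 461 sold [FIFO — oldest first]: 107 @ $12.15 + 221 @ $14.00 + 42 @ $14.95 + 91 @ $13.00 = $6,204.95
Ending inventory: 274 @ $13.00 + 243 @ $10.80 + 54 @ $12.40 = $6,856.00

274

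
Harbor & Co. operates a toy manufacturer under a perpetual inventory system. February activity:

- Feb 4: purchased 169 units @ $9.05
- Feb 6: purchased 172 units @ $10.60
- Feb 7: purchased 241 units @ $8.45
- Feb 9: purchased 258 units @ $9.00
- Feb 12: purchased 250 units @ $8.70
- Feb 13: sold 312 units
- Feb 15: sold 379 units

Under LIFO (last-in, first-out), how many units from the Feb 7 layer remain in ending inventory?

Feb 13, 312 sold [LIFO — newest first]: 250 @ $8.70 + 62 @ $9.00 = $2,733.00
Feb 15, 379 sold [LIFO — newest first]: 196 @ $9.00 + 183 @ $8.45 = $3,310.35
Total COGS = $2,733.00 + $3,310.35 = $6,043.35
Ending inventory: 169 @ $9.05 + 172 @ $10.60 + 58 @ $8.45 = $3,842.75

58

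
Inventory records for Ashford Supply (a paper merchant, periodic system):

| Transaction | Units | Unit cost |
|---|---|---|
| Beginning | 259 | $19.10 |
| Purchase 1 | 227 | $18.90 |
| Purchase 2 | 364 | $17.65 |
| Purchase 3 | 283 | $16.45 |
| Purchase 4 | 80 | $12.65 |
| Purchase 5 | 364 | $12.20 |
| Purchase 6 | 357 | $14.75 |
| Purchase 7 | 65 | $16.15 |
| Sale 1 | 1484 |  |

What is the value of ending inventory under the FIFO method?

Ending inventory = $7,450.10

Sale 1 (1484) [FIFO — oldest first]: 259 @ $19.10 + 227 @ $18.90 + 364 @ $17.65 + 283 @ $16.45 + 80 @ $12.65 + 271 @ $12.20 = $24,635.35
Ending inventory: 93 @ $12.20 + 357 @ $14.75 + 65 @ $16.15 = $7,450.10
Check: goods available $32,085.45 = COGS $24,635.35 + ending $7,450.10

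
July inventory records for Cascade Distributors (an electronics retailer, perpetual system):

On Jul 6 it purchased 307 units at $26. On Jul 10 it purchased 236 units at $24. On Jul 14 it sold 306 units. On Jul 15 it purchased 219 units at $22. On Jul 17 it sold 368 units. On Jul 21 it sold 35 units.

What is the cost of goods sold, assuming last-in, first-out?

Jul 14, 306 sold [LIFO — newest first]: 236 @ $24 + 70 @ $26 = $7,484
Jul 17, 368 sold [LIFO — newest first]: 219 @ $22 + 149 @ $26 = $8,692
Jul 21, 35 sold [LIFO — newest first]: 35 @ $26 = $910
Total COGS = $7,484 + $8,692 + $910 = $17,086
Ending inventory: 53 @ $26 = $1,378

COGS = $17,086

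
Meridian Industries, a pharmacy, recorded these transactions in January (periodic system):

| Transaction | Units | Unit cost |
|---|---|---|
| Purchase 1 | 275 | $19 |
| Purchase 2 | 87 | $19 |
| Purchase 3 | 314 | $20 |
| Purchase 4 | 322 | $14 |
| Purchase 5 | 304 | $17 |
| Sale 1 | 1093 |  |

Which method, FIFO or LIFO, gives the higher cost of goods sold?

FIFO COGS: 275 @ $19 + 87 @ $19 + 314 @ $20 + 322 @ $14 + 95 @ $17 = $19,281
LIFO COGS: 304 @ $17 + 322 @ $14 + 314 @ $20 + 87 @ $19 + 66 @ $19 = $18,863

FIFO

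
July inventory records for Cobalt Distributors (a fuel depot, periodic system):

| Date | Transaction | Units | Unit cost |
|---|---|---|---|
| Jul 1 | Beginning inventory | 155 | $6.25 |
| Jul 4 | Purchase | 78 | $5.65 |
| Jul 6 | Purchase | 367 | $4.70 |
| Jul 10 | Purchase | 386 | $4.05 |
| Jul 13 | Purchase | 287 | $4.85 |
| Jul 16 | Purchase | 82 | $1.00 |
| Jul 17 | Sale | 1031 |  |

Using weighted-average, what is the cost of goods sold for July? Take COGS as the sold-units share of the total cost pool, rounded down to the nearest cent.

COGS = $4,695.88

Jul 17, sell 1031: 1031/1355 × $6,171.60 → $4,695.88
Ending inventory (cost pool remaining) = $1,475.72
Check: goods available $6,171.60 = COGS $4,695.88 + ending $1,475.72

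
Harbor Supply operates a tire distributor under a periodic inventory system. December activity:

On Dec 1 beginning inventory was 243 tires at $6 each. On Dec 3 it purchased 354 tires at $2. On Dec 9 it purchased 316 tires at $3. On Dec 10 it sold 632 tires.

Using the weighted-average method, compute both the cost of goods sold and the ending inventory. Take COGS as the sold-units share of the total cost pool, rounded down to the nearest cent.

COGS = $2,155.58; ending inventory = $958.42

Dec 10, sell 632: 632/913 × $3,114.00 → $2,155.58
Ending inventory (cost pool remaining) = $958.42
Check: goods available $3,114.00 = COGS $2,155.58 + ending $958.42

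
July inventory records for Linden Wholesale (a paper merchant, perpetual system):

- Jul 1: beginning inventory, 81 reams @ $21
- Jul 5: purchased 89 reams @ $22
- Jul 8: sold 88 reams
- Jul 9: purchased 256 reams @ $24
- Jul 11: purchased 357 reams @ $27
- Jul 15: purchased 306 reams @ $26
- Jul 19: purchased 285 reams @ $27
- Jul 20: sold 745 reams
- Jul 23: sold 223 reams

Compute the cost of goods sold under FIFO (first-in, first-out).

Jul 8, 88 sold [FIFO — oldest first]: 81 @ $21 + 7 @ $22 = $1,855
Jul 20, 745 sold [FIFO — oldest first]: 82 @ $22 + 256 @ $24 + 357 @ $27 + 50 @ $26 = $18,887
Jul 23, 223 sold [FIFO — oldest first]: 223 @ $26 = $5,798
Total COGS = $1,855 + $18,887 + $5,798 = $26,540
Ending inventory: 33 @ $26 + 285 @ $27 = $8,553
Check: goods available $35,093 = COGS $26,540 + ending $8,553

COGS = $26,540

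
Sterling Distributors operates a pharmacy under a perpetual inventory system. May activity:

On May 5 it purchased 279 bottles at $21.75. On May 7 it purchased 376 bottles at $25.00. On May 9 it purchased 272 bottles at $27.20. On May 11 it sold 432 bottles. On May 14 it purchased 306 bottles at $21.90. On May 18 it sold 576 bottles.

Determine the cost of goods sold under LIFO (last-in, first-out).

May 11, 432 sold [LIFO — newest first]: 272 @ $27.20 + 160 @ $25.00 = $11,398.40
May 18, 576 sold [LIFO — newest first]: 306 @ $21.90 + 216 @ $25.00 + 54 @ $21.75 = $13,275.90
Total COGS = $11,398.40 + $13,275.90 = $24,674.30
Ending inventory: 225 @ $21.75 = $4,893.75
Check: goods available $29,568.05 = COGS $24,674.30 + ending $4,893.75

COGS = $24,674.30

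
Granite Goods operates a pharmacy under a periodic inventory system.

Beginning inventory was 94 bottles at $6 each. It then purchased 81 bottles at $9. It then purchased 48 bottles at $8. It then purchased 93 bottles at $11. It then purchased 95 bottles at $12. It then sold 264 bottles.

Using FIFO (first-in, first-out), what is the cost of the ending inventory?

Sale 1 (264) [FIFO — oldest first]: 94 @ $6 + 81 @ $9 + 48 @ $8 + 41 @ $11 = $2,128
Ending inventory: 52 @ $11 + 95 @ $12 = $1,712
Check: goods available $3,840 = COGS $2,128 + ending $1,712

Ending inventory = $1,712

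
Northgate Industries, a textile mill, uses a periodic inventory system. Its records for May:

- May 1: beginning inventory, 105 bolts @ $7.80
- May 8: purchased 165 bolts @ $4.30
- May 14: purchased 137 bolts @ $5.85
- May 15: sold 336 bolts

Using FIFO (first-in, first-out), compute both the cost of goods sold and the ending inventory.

COGS = $1,914.60; ending inventory = $415.35

May 15, 336 sold [FIFO — oldest first]: 105 @ $7.80 + 165 @ $4.30 + 66 @ $5.85 = $1,914.60
Ending inventory: 71 @ $5.85 = $415.35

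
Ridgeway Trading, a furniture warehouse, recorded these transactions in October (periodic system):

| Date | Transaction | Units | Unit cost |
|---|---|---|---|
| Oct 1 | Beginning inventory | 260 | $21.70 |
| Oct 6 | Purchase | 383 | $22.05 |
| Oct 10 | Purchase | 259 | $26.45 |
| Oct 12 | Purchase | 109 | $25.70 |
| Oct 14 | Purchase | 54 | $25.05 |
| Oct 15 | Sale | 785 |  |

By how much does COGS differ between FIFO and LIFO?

FIFO COGS: 260 @ $21.70 + 383 @ $22.05 + 142 @ $26.45 = $17,843.05
LIFO COGS: 54 @ $25.05 + 109 @ $25.70 + 259 @ $26.45 + 363 @ $22.05 = $19,008.70
Difference = |$17,843.05 − $19,008.70| = $1,165.65

$1,165.65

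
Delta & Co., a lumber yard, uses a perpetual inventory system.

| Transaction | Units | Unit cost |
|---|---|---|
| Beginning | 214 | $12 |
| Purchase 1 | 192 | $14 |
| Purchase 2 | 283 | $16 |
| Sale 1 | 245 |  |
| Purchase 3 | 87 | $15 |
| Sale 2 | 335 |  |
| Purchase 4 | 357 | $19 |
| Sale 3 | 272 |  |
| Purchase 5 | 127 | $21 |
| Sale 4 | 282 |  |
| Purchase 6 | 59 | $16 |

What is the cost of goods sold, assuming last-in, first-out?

COGS = $19,027

Sale 1 (245) [LIFO — newest first]: 245 @ $16 = $3,920
Sale 2 (335) [LIFO — newest first]: 87 @ $15 + 38 @ $16 + 192 @ $14 + 18 @ $12 = $4,817
Sale 3 (272) [LIFO — newest first]: 272 @ $19 = $5,168
Sale 4 (282) [LIFO — newest first]: 127 @ $21 + 85 @ $19 + 70 @ $12 = $5,122
Total COGS = $3,920 + $4,817 + $5,168 + $5,122 = $19,027
Ending inventory: 126 @ $12 + 59 @ $16 = $2,456
Check: goods available $21,483 = COGS $19,027 + ending $2,456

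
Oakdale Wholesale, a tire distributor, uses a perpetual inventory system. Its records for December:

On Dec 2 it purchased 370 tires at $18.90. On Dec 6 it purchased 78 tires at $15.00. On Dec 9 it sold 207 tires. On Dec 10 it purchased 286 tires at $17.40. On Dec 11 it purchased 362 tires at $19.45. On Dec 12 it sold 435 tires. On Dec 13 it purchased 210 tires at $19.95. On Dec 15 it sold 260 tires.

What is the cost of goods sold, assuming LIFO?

COGS = $16,978.70

Dec 9, 207 sold [LIFO — newest first]: 78 @ $15.00 + 129 @ $18.90 = $3,608.10
Dec 12, 435 sold [LIFO — newest first]: 362 @ $19.45 + 73 @ $17.40 = $8,311.10
Dec 15, 260 sold [LIFO — newest first]: 210 @ $19.95 + 50 @ $17.40 = $5,059.50
Total COGS = $3,608.10 + $8,311.10 + $5,059.50 = $16,978.70
Ending inventory: 241 @ $18.90 + 163 @ $17.40 = $7,391.10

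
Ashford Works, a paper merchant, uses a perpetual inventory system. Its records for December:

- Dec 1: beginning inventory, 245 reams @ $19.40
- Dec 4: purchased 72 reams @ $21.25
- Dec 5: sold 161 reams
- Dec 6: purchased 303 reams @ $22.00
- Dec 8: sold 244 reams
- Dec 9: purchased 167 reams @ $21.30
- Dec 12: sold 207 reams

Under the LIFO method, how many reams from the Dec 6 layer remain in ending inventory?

Dec 5, 161 sold [LIFO — newest first]: 72 @ $21.25 + 89 @ $19.40 = $3,256.60
Dec 8, 244 sold [LIFO — newest first]: 244 @ $22.00 = $5,368.00
Dec 12, 207 sold [LIFO — newest first]: 167 @ $21.30 + 40 @ $22.00 = $4,437.10
Total COGS = $3,256.60 + $5,368.00 + $4,437.10 = $13,061.70
Ending inventory: 156 @ $19.40 + 19 @ $22.00 = $3,444.40

19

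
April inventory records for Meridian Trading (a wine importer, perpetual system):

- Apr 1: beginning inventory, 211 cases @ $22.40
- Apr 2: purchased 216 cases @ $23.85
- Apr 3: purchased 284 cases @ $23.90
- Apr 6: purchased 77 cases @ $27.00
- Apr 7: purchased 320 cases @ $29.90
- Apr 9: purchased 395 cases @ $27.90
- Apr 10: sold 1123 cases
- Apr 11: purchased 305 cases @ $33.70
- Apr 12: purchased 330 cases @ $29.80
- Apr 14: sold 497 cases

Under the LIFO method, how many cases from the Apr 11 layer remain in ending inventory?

138

Apr 10, 1123 sold [LIFO — newest first]: 395 @ $27.90 + 320 @ $29.90 + 77 @ $27.00 + 284 @ $23.90 + 47 @ $23.85 = $30,576.05
Apr 14, 497 sold [LIFO — newest first]: 330 @ $29.80 + 167 @ $33.70 = $15,461.90
Total COGS = $30,576.05 + $15,461.90 = $46,037.95
Ending inventory: 211 @ $22.40 + 169 @ $23.85 + 138 @ $33.70 = $13,407.65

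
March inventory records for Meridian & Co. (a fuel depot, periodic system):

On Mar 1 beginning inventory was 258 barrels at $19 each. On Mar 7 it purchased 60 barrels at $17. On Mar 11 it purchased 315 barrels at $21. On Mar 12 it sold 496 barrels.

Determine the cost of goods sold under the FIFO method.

Mar 12, 496 sold [FIFO — oldest first]: 258 @ $19 + 60 @ $17 + 178 @ $21 = $9,660
Ending inventory: 137 @ $21 = $2,877

COGS = $9,660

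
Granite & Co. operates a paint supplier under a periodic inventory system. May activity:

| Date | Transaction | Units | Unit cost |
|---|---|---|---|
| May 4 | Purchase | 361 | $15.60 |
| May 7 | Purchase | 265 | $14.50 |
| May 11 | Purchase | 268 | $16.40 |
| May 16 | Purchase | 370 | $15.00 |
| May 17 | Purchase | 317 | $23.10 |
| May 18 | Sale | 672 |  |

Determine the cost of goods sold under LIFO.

May 18, 672 sold [LIFO — newest first]: 317 @ $23.10 + 355 @ $15.00 = $12,647.70
Ending inventory: 361 @ $15.60 + 265 @ $14.50 + 268 @ $16.40 + 15 @ $15.00 = $14,094.30

COGS = $12,647.70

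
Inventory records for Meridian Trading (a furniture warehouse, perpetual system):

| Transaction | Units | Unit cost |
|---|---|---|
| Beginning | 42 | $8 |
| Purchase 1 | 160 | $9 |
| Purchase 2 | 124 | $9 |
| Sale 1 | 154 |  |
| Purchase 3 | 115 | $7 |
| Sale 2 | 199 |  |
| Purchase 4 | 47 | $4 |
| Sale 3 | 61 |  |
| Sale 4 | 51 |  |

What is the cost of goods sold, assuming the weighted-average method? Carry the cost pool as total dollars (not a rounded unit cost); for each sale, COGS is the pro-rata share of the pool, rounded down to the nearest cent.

After Beginning: 42 on hand, pool $336.00 (≈ $8.0000 each)
After Purchase 1: 202 on hand, pool $1,776.00 (≈ $8.7921 each)
After Purchase 2: 326 on hand, pool $2,892.00 (≈ $8.8712 each)
Sale 1, sell 154: 154/326 × $2,892.00 → $1,366.15
After Purchase 3: 287 on hand, pool $2,330.85 (≈ $8.1214 each)
Sale 2, sell 199: 199/287 × $2,330.85 → $1,616.16
After Purchase 4: 135 on hand, pool $902.69 (≈ $6.6866 each)
Sale 3, sell 61: 61/135 × $902.69 → $407.88
Sale 4, sell 51: 51/74 × $494.81 → $341.01
Total COGS = $1,366.15 + $1,616.16 + $407.88 + $341.01 = $3,731.20
Ending inventory (cost pool remaining) = $153.80
Check: goods available $3,885.00 = COGS $3,731.20 + ending $153.80

COGS = $3,731.20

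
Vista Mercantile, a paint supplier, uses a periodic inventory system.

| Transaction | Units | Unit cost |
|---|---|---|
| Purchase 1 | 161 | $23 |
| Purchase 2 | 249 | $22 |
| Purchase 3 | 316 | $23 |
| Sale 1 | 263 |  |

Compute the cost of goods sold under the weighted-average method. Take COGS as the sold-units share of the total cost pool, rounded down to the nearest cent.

COGS = $5,958.79

Sale 1, sell 263: 263/726 × $16,449.00 → $5,958.79
Ending inventory (cost pool remaining) = $10,490.21
Check: goods available $16,449.00 = COGS $5,958.79 + ending $10,490.21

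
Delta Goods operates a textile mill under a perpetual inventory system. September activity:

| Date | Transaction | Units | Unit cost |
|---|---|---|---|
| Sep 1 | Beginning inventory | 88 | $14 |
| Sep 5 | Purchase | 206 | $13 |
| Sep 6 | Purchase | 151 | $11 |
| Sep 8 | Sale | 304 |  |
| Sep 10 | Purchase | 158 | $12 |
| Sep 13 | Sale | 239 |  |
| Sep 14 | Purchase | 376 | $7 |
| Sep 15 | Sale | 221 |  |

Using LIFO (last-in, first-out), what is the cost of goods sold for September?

COGS = $8,174

Sep 8, 304 sold [LIFO — newest first]: 151 @ $11 + 153 @ $13 = $3,650
Sep 13, 239 sold [LIFO — newest first]: 158 @ $12 + 53 @ $13 + 28 @ $14 = $2,977
Sep 15, 221 sold [LIFO — newest first]: 221 @ $7 = $1,547
Total COGS = $3,650 + $2,977 + $1,547 = $8,174
Ending inventory: 60 @ $14 + 155 @ $7 = $1,925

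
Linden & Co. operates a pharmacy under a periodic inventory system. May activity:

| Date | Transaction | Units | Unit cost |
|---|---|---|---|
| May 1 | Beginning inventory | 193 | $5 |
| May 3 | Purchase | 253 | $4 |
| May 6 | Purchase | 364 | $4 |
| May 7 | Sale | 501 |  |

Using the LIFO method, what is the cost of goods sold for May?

COGS = $2,004

May 7, 501 sold [LIFO — newest first]: 364 @ $4 + 137 @ $4 = $2,004
Ending inventory: 193 @ $5 + 116 @ $4 = $1,429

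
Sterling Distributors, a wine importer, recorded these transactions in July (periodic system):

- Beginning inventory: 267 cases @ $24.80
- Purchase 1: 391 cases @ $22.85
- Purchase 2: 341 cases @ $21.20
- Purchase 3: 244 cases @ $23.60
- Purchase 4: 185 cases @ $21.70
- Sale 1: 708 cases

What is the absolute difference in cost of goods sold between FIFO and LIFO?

FIFO COGS: 267 @ $24.80 + 391 @ $22.85 + 50 @ $21.20 = $16,615.95
LIFO COGS: 185 @ $21.70 + 244 @ $23.60 + 279 @ $21.20 = $15,687.70
Difference = |$16,615.95 − $15,687.70| = $928.25

$928.25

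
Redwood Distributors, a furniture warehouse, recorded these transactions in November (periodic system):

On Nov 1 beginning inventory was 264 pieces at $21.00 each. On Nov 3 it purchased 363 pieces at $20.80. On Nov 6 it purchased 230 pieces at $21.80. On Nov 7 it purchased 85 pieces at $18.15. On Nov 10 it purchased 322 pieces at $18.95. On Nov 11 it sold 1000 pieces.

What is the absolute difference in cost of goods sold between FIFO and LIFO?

FIFO COGS: 264 @ $21.00 + 363 @ $20.80 + 230 @ $21.80 + 85 @ $18.15 + 58 @ $18.95 = $20,750.25
LIFO COGS: 322 @ $18.95 + 85 @ $18.15 + 230 @ $21.80 + 363 @ $20.80 = $20,209.05
Difference = |$20,750.25 − $20,209.05| = $541.20

$541.20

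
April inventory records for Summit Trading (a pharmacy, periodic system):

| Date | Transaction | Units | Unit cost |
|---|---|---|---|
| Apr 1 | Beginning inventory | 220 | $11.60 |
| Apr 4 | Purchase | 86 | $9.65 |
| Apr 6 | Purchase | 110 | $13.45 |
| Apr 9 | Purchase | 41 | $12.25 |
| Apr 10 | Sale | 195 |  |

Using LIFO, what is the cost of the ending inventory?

Apr 10, 195 sold [LIFO — newest first]: 41 @ $12.25 + 110 @ $13.45 + 44 @ $9.65 = $2,406.35
Ending inventory: 220 @ $11.60 + 42 @ $9.65 = $2,957.30

Ending inventory = $2,957.30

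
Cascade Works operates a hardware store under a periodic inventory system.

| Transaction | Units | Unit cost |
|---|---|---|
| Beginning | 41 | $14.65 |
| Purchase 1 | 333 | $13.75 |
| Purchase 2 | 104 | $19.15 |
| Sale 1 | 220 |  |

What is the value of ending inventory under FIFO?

Sale 1 (220) [FIFO — oldest first]: 41 @ $14.65 + 179 @ $13.75 = $3,061.90
Ending inventory: 154 @ $13.75 + 104 @ $19.15 = $4,109.10
Check: goods available $7,171.00 = COGS $3,061.90 + ending $4,109.10

Ending inventory = $4,109.10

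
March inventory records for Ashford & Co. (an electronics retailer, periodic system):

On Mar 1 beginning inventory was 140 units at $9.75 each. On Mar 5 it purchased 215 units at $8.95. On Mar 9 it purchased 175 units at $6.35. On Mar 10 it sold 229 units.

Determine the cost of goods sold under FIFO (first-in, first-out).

COGS = $2,161.55

Mar 10, 229 sold [FIFO — oldest first]: 140 @ $9.75 + 89 @ $8.95 = $2,161.55
Ending inventory: 126 @ $8.95 + 175 @ $6.35 = $2,238.95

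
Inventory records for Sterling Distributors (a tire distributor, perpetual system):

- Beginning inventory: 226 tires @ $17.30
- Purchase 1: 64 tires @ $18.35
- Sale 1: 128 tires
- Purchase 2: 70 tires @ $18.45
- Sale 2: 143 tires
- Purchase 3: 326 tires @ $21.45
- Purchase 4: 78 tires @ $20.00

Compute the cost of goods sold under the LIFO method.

Sale 1 (128) [LIFO — newest first]: 64 @ $18.35 + 64 @ $17.30 = $2,281.60
Sale 2 (143) [LIFO — newest first]: 70 @ $18.45 + 73 @ $17.30 = $2,554.40
Total COGS = $2,281.60 + $2,554.40 = $4,836.00
Ending inventory: 89 @ $17.30 + 326 @ $21.45 + 78 @ $20.00 = $10,092.40

COGS = $4,836.00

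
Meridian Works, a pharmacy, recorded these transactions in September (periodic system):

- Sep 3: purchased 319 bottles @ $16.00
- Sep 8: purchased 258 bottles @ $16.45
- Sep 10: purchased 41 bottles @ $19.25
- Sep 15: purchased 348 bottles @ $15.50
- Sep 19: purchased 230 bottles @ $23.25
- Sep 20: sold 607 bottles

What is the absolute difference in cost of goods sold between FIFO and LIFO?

$1,374.15

FIFO COGS: 319 @ $16.00 + 258 @ $16.45 + 30 @ $19.25 = $9,925.60
LIFO COGS: 230 @ $23.25 + 348 @ $15.50 + 29 @ $19.25 = $11,299.75
Difference = |$9,925.60 − $11,299.75| = $1,374.15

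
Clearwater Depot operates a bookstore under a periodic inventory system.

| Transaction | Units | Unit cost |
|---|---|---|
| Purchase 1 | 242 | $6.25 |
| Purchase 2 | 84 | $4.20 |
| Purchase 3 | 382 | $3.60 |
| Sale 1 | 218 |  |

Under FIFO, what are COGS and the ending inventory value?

Sale 1 (218) [FIFO — oldest first]: 218 @ $6.25 = $1,362.50
Ending inventory: 24 @ $6.25 + 84 @ $4.20 + 382 @ $3.60 = $1,878.00

COGS = $1,362.50; ending inventory = $1,878.00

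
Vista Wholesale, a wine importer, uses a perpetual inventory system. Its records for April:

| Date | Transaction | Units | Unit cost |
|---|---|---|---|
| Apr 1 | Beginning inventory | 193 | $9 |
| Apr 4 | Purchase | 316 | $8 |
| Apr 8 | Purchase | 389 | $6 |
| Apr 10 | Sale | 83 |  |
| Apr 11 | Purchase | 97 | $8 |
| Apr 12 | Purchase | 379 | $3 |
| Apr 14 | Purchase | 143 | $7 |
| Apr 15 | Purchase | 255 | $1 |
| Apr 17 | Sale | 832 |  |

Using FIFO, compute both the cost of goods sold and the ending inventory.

Apr 10, 83 sold [FIFO — oldest first]: 83 @ $9 = $747
Apr 17, 832 sold [FIFO — oldest first]: 110 @ $9 + 316 @ $8 + 389 @ $6 + 17 @ $8 = $5,988
Total COGS = $747 + $5,988 = $6,735
Ending inventory: 80 @ $8 + 379 @ $3 + 143 @ $7 + 255 @ $1 = $3,033
Check: goods available $9,768 = COGS $6,735 + ending $3,033

COGS = $6,735; ending inventory = $3,033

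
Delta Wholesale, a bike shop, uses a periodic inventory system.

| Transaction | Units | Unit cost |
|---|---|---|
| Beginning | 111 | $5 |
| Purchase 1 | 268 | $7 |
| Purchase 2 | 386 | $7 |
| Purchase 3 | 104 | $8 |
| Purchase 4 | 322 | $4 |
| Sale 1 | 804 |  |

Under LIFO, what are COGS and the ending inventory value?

COGS = $4,766; ending inventory = $2,487

Sale 1 (804) [LIFO — newest first]: 322 @ $4 + 104 @ $8 + 378 @ $7 = $4,766
Ending inventory: 111 @ $5 + 268 @ $7 + 8 @ $7 = $2,487
Check: goods available $7,253 = COGS $4,766 + ending $2,487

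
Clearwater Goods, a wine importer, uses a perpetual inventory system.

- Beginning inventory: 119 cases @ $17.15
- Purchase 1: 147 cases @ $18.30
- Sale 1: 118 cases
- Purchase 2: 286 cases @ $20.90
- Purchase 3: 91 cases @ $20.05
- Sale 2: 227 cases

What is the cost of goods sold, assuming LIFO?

COGS = $6,826.35

Sale 1 (118) [LIFO — newest first]: 118 @ $18.30 = $2,159.40
Sale 2 (227) [LIFO — newest first]: 91 @ $20.05 + 136 @ $20.90 = $4,666.95
Total COGS = $2,159.40 + $4,666.95 = $6,826.35
Ending inventory: 119 @ $17.15 + 29 @ $18.30 + 150 @ $20.90 = $5,706.55
Check: goods available $12,532.90 = COGS $6,826.35 + ending $5,706.55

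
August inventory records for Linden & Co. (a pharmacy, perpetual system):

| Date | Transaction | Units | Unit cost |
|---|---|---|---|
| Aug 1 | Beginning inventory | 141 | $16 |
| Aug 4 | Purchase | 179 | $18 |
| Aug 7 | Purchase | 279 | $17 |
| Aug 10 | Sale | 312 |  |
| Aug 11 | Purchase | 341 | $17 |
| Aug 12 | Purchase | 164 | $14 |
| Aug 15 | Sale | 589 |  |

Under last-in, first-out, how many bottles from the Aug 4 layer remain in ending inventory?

Aug 10, 312 sold [LIFO — newest first]: 279 @ $17 + 33 @ $18 = $5,337
Aug 15, 589 sold [LIFO — newest first]: 164 @ $14 + 341 @ $17 + 84 @ $18 = $9,605
Total COGS = $5,337 + $9,605 = $14,942
Ending inventory: 141 @ $16 + 62 @ $18 = $3,372

62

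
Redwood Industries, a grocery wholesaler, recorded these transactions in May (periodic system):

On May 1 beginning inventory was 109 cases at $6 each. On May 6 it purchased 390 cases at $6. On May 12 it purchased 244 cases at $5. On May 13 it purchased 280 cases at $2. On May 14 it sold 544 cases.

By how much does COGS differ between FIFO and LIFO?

$1,319

FIFO COGS: 109 @ $6 + 390 @ $6 + 45 @ $5 = $3,219
LIFO COGS: 280 @ $2 + 244 @ $5 + 20 @ $6 = $1,900
Difference = |$3,219 − $1,900| = $1,319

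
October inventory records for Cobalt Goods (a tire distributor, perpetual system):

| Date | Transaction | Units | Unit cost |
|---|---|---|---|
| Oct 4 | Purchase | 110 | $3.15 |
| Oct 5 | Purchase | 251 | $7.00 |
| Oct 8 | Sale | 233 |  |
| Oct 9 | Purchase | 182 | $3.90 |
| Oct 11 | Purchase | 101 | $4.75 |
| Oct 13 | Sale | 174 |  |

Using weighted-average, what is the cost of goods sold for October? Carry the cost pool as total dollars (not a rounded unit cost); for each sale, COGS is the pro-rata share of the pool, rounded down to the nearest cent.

COGS = $2,177.02

After Oct 4: 110 on hand, pool $346.50 (≈ $3.1500 each)
After Oct 5: 361 on hand, pool $2,103.50 (≈ $5.8269 each)
Oct 8, sell 233: 233/361 × $2,103.50 → $1,357.66
After Oct 9: 310 on hand, pool $1,455.64 (≈ $4.6956 each)
After Oct 11: 411 on hand, pool $1,935.39 (≈ $4.7090 each)
Oct 13, sell 174: 174/411 × $1,935.39 → $819.36
Total COGS = $1,357.66 + $819.36 = $2,177.02
Ending inventory (cost pool remaining) = $1,116.03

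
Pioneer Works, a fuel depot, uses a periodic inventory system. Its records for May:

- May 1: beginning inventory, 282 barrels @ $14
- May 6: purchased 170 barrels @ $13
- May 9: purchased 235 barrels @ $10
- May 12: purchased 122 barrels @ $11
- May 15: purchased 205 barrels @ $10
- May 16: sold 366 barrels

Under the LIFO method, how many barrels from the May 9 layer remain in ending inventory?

May 16, 366 sold [LIFO — newest first]: 205 @ $10 + 122 @ $11 + 39 @ $10 = $3,782
Ending inventory: 282 @ $14 + 170 @ $13 + 196 @ $10 = $8,118
Check: goods available $11,900 = COGS $3,782 + ending $8,118

196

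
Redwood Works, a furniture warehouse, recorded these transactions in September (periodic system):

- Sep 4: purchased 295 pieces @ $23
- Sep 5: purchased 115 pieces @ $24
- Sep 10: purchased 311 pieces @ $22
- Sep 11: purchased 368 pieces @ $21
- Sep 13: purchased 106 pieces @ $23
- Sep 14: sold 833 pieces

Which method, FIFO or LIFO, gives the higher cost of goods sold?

FIFO COGS: 295 @ $23 + 115 @ $24 + 311 @ $22 + 112 @ $21 = $18,739
LIFO COGS: 106 @ $23 + 368 @ $21 + 311 @ $22 + 48 @ $24 = $18,160

FIFO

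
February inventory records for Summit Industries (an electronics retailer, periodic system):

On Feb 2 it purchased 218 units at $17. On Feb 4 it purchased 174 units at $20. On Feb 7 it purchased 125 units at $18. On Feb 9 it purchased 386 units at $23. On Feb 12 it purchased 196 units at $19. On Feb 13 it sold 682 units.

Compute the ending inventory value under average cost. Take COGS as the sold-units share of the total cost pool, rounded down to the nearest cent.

Feb 13, sell 682: 682/1099 × $22,038.00 → $13,675.99
Ending inventory (cost pool remaining) = $8,362.01

Ending inventory = $8,362.01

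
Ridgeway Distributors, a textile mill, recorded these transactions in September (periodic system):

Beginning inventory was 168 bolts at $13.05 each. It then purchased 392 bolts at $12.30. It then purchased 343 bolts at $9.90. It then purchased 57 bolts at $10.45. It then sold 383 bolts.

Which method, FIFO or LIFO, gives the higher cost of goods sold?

FIFO COGS: 168 @ $13.05 + 215 @ $12.30 = $4,836.90
LIFO COGS: 57 @ $10.45 + 326 @ $9.90 = $3,823.05

FIFO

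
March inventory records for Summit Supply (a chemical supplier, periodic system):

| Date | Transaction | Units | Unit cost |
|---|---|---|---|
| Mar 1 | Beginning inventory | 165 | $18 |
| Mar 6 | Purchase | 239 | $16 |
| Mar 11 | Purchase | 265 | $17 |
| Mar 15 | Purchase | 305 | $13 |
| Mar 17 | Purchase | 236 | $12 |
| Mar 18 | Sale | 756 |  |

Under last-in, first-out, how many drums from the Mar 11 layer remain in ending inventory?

Mar 18, 756 sold [LIFO — newest first]: 236 @ $12 + 305 @ $13 + 215 @ $17 = $10,452
Ending inventory: 165 @ $18 + 239 @ $16 + 50 @ $17 = $7,644
Check: goods available $18,096 = COGS $10,452 + ending $7,644

50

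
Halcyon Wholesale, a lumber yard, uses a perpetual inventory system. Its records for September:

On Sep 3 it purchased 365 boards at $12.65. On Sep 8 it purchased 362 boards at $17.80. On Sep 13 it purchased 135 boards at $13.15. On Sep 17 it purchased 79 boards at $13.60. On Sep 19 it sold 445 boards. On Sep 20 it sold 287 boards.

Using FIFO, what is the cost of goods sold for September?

COGS = $11,126.60

Sep 19, 445 sold [FIFO — oldest first]: 365 @ $12.65 + 80 @ $17.80 = $6,041.25
Sep 20, 287 sold [FIFO — oldest first]: 282 @ $17.80 + 5 @ $13.15 = $5,085.35
Total COGS = $6,041.25 + $5,085.35 = $11,126.60
Ending inventory: 130 @ $13.15 + 79 @ $13.60 = $2,783.90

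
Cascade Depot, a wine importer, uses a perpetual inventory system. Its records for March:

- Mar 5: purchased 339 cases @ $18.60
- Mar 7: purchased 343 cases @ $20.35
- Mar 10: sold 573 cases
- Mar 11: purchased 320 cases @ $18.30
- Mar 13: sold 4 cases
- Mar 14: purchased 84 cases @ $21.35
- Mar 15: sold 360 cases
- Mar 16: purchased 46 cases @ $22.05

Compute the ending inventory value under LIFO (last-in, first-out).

Mar 10, 573 sold [LIFO — newest first]: 343 @ $20.35 + 230 @ $18.60 = $11,258.05
Mar 13, 4 sold [LIFO — newest first]: 4 @ $18.30 = $73.20
Mar 15, 360 sold [LIFO — newest first]: 84 @ $21.35 + 276 @ $18.30 = $6,844.20
Total COGS = $11,258.05 + $73.20 + $6,844.20 = $18,175.45
Ending inventory: 109 @ $18.60 + 40 @ $18.30 + 46 @ $22.05 = $3,773.70
Check: goods available $21,949.15 = COGS $18,175.45 + ending $3,773.70

Ending inventory = $3,773.70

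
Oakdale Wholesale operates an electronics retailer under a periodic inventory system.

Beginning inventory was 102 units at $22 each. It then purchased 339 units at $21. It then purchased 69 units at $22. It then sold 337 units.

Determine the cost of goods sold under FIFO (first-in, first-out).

COGS = $7,179

Sale 1 (337) [FIFO — oldest first]: 102 @ $22 + 235 @ $21 = $7,179
Ending inventory: 104 @ $21 + 69 @ $22 = $3,702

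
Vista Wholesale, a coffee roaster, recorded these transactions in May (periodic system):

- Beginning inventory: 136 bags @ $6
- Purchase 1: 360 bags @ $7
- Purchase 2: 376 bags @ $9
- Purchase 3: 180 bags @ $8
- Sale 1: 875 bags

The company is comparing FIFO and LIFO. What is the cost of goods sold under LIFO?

FIFO COGS: 136 @ $6 + 360 @ $7 + 376 @ $9 + 3 @ $8 = $6,744
LIFO COGS: 180 @ $8 + 376 @ $9 + 319 @ $7 = $7,057

COGS = $7,057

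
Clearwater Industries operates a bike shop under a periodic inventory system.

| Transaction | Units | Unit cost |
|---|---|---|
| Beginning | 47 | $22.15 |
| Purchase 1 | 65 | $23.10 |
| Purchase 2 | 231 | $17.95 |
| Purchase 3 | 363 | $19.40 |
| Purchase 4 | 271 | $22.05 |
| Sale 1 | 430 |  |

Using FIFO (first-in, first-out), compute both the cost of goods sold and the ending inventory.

COGS = $8,376.80; ending inventory = $11,329.95

Sale 1 (430) [FIFO — oldest first]: 47 @ $22.15 + 65 @ $23.10 + 231 @ $17.95 + 87 @ $19.40 = $8,376.80
Ending inventory: 276 @ $19.40 + 271 @ $22.05 = $11,329.95
Check: goods available $19,706.75 = COGS $8,376.80 + ending $11,329.95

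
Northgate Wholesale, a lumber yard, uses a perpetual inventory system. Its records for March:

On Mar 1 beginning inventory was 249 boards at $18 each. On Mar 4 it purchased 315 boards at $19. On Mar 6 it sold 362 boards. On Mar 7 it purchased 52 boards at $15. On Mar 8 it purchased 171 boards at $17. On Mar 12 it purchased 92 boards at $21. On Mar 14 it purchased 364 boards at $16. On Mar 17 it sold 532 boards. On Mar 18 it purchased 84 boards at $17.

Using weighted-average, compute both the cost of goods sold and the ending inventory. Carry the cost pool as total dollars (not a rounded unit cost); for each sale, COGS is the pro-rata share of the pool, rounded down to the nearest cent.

COGS = $15,891.90; ending inventory = $7,446.10

After Mar 1: 249 on hand, pool $4,482.00 (≈ $18.0000 each)
After Mar 4: 564 on hand, pool $10,467.00 (≈ $18.5585 each)
Mar 6, sell 362: 362/564 × $10,467.00 → $6,718.18
After Mar 7: 254 on hand, pool $4,528.82 (≈ $17.8300 each)
After Mar 8: 425 on hand, pool $7,435.82 (≈ $17.4960 each)
After Mar 12: 517 on hand, pool $9,367.82 (≈ $18.1196 each)
After Mar 14: 881 on hand, pool $15,191.82 (≈ $17.2438 each)
Mar 17, sell 532: 532/881 × $15,191.82 → $9,173.72
After Mar 18: 433 on hand, pool $7,446.10 (≈ $17.1965 each)
Total COGS = $6,718.18 + $9,173.72 = $15,891.90
Ending inventory (cost pool remaining) = $7,446.10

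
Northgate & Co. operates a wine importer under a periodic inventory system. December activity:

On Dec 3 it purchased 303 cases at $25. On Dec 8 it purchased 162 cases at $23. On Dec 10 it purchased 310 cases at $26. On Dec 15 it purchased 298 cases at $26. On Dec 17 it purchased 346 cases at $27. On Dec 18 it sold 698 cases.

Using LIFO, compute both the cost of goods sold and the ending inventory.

COGS = $18,494; ending inventory = $17,957

Dec 18, 698 sold [LIFO — newest first]: 346 @ $27 + 298 @ $26 + 54 @ $26 = $18,494
Ending inventory: 303 @ $25 + 162 @ $23 + 256 @ $26 = $17,957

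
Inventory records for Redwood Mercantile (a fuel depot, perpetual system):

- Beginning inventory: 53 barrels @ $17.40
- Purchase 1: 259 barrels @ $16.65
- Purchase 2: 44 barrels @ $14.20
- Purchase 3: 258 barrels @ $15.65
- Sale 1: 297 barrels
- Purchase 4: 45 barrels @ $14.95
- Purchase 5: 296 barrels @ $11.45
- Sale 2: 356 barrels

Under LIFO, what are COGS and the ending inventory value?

COGS = $8,890.95; ending inventory = $5,068.05

Sale 1 (297) [LIFO — newest first]: 258 @ $15.65 + 39 @ $14.20 = $4,591.50
Sale 2 (356) [LIFO — newest first]: 296 @ $11.45 + 45 @ $14.95 + 5 @ $14.20 + 10 @ $16.65 = $4,299.45
Total COGS = $4,591.50 + $4,299.45 = $8,890.95
Ending inventory: 53 @ $17.40 + 249 @ $16.65 = $5,068.05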